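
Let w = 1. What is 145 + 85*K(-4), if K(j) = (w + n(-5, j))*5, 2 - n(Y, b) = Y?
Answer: 3545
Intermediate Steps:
n(Y, b) = 2 - Y
K(j) = 40 (K(j) = (1 + (2 - 1*(-5)))*5 = (1 + (2 + 5))*5 = (1 + 7)*5 = 8*5 = 40)
145 + 85*K(-4) = 145 + 85*40 = 145 + 3400 = 3545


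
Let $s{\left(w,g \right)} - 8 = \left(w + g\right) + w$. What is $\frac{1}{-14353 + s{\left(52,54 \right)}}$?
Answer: $- \frac{1}{14187} \approx -7.0487 \cdot 10^{-5}$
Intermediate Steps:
$s{\left(w,g \right)} = 8 + g + 2 w$ ($s{\left(w,g \right)} = 8 + \left(\left(w + g\right) + w\right) = 8 + \left(\left(g + w\right) + w\right) = 8 + \left(g + 2 w\right) = 8 + g + 2 w$)
$\frac{1}{-14353 + s{\left(52,54 \right)}} = \frac{1}{-14353 + \left(8 + 54 + 2 \cdot 52\right)} = \frac{1}{-14353 + \left(8 + 54 + 104\right)} = \frac{1}{-14353 + 166} = \frac{1}{-14187} = - \frac{1}{14187}$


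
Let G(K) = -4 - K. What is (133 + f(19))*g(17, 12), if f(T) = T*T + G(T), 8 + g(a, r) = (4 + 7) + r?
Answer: 7065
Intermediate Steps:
g(a, r) = 3 + r (g(a, r) = -8 + ((4 + 7) + r) = -8 + (11 + r) = 3 + r)
f(T) = -4 + T**2 - T (f(T) = T*T + (-4 - T) = T**2 + (-4 - T) = -4 + T**2 - T)
(133 + f(19))*g(17, 12) = (133 + (-4 + 19**2 - 1*19))*(3 + 12) = (133 + (-4 + 361 - 19))*15 = (133 + 338)*15 = 471*15 = 7065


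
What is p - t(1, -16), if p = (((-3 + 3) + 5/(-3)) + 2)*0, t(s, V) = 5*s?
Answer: -5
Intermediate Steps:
p = 0 (p = ((0 + 5*(-1/3)) + 2)*0 = ((0 - 5/3) + 2)*0 = (-5/3 + 2)*0 = (1/3)*0 = 0)
p - t(1, -16) = 0 - 5 = -5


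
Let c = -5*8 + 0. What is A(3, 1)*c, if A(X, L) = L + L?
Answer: -80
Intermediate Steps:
A(X, L) = 2*L
c = -40 (c = -40 + 0 = -40)
A(3, 1)*c = (2*1)*(-40) = 2*(-40) = -80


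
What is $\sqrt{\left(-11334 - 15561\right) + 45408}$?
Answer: $33 \sqrt{17} \approx 136.06$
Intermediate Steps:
$\sqrt{\left(-11334 - 15561\right) + 45408} = \sqrt{-26895 + 45408} = \sqrt{18513} = 33 \sqrt{17}$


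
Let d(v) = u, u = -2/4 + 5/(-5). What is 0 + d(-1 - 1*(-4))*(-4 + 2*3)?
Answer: -3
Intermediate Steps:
u = -3/2 (u = -2*¼ + 5*(-⅕) = -½ - 1 = -3/2 ≈ -1.5000)
d(v) = -3/2
0 + d(-1 - 1*(-4))*(-4 + 2*3) = 0 - 3*(-4 + 2*3)/2 = 0 - 3*(-4 + 6)/2 = 0 - 3/2*2 = 0 - 3 = -3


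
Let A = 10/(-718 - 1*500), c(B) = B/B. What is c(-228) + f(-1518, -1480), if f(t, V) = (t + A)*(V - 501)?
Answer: 261624248/87 ≈ 3.0072e+6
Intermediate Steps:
c(B) = 1
A = -5/609 (A = 10/(-718 - 500) = 10/(-1218) = 10*(-1/1218) = -5/609 ≈ -0.0082102)
f(t, V) = (-501 + V)*(-5/609 + t) (f(t, V) = (t - 5/609)*(V - 501) = (-5/609 + t)*(-501 + V) = (-501 + V)*(-5/609 + t))
c(-228) + f(-1518, -1480) = 1 + (835/203 - 501*(-1518) - 5/609*(-1480) - 1480*(-1518)) = 1 + (835/203 + 760518 + 7400/609 + 2246640) = 1 + 261624161/87 = 261624248/87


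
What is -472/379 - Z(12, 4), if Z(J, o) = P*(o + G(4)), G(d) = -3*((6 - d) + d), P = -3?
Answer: -16390/379 ≈ -43.245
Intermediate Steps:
G(d) = -18 (G(d) = -3*6 = -18)
Z(J, o) = 54 - 3*o (Z(J, o) = -3*(o - 18) = -3*(-18 + o) = 54 - 3*o)
-472/379 - Z(12, 4) = -472/379 - (54 - 3*4) = -472*1/379 - (54 - 12) = -472/379 - 1*42 = -472/379 - 42 = -16390/379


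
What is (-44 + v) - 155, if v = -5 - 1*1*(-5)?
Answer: -199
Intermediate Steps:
v = 0 (v = -5 - 1*(-5) = -5 + 5 = 0)
(-44 + v) - 155 = (-44 + 0) - 155 = -44 - 155 = -199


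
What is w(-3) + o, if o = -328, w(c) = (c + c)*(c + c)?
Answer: -292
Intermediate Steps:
w(c) = 4*c² (w(c) = (2*c)*(2*c) = 4*c²)
w(-3) + o = 4*(-3)² - 328 = 4*9 - 328 = 36 - 328 = -292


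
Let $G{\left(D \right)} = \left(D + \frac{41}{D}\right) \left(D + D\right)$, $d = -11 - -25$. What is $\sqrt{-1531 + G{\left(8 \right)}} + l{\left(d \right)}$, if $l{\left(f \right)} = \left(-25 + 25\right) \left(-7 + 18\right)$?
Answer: $i \sqrt{1321} \approx 36.346 i$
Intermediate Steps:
$d = 14$ ($d = -11 + 25 = 14$)
$l{\left(f \right)} = 0$ ($l{\left(f \right)} = 0 \cdot 11 = 0$)
$G{\left(D \right)} = 2 D \left(D + \frac{41}{D}\right)$ ($G{\left(D \right)} = \left(D + \frac{41}{D}\right) 2 D = 2 D \left(D + \frac{41}{D}\right)$)
$\sqrt{-1531 + G{\left(8 \right)}} + l{\left(d \right)} = \sqrt{-1531 + \left(82 + 2 \cdot 8^{2}\right)} + 0 = \sqrt{-1531 + \left(82 + 2 \cdot 64\right)} + 0 = \sqrt{-1531 + \left(82 + 128\right)} + 0 = \sqrt{-1531 + 210} + 0 = \sqrt{-1321} + 0 = i \sqrt{1321} + 0 = i \sqrt{1321}$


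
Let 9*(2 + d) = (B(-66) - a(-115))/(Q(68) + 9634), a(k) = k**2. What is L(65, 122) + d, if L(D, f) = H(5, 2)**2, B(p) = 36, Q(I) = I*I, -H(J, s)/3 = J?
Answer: 28602617/128322 ≈ 222.90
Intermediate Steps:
H(J, s) = -3*J
Q(I) = I**2
L(D, f) = 225 (L(D, f) = (-3*5)**2 = (-15)**2 = 225)
d = -269833/128322 (d = -2 + ((36 - 1*(-115)**2)/(68**2 + 9634))/9 = -2 + ((36 - 1*13225)/(4624 + 9634))/9 = -2 + ((36 - 13225)/14258)/9 = -2 + (-13189*1/14258)/9 = -2 + (1/9)*(-13189/14258) = -2 - 13189/128322 = -269833/128322 ≈ -2.1028)
L(65, 122) + d = 225 - 269833/128322 = 28602617/128322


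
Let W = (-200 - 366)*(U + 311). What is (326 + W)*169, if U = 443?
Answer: -72068022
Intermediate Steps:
W = -426764 (W = (-200 - 366)*(443 + 311) = -566*754 = -426764)
(326 + W)*169 = (326 - 426764)*169 = -426438*169 = -72068022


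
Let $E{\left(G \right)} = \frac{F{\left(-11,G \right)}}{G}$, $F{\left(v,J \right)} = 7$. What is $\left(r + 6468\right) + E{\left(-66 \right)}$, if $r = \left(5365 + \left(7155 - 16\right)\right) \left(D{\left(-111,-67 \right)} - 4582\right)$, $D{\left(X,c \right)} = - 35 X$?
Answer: $- \frac{574782127}{66} \approx -8.7088 \cdot 10^{6}$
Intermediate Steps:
$E{\left(G \right)} = \frac{7}{G}$
$r = -8715288$ ($r = \left(5365 + \left(7155 - 16\right)\right) \left(\left(-35\right) \left(-111\right) - 4582\right) = \left(5365 + \left(7155 - 16\right)\right) \left(3885 - 4582\right) = \left(5365 + 7139\right) \left(-697\right) = 12504 \left(-697\right) = -8715288$)
$\left(r + 6468\right) + E{\left(-66 \right)} = \left(-8715288 + 6468\right) + \frac{7}{-66} = -8708820 + 7 \left(- \frac{1}{66}\right) = -8708820 - \frac{7}{66} = - \frac{574782127}{66}$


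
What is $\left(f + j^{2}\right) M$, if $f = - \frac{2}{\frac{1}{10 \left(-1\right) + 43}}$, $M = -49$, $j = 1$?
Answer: $3185$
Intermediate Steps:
$f = -66$ ($f = - \frac{2}{\frac{1}{-10 + 43}} = - \frac{2}{\frac{1}{33}} = - 2 \frac{1}{\frac{1}{33}} = \left(-2\right) 33 = -66$)
$\left(f + j^{2}\right) M = \left(-66 + 1^{2}\right) \left(-49\right) = \left(-66 + 1\right) \left(-49\right) = \left(-65\right) \left(-49\right) = 3185$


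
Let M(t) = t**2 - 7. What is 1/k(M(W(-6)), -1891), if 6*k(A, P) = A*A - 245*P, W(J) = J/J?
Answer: 6/463331 ≈ 1.2950e-5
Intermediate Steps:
W(J) = 1
M(t) = -7 + t**2
k(A, P) = -245*P/6 + A**2/6 (k(A, P) = (A*A - 245*P)/6 = (A**2 - 245*P)/6 = -245*P/6 + A**2/6)
1/k(M(W(-6)), -1891) = 1/(-245/6*(-1891) + (-7 + 1**2)**2/6) = 1/(463295/6 + (-7 + 1)**2/6) = 1/(463295/6 + (1/6)*(-6)**2) = 1/(463295/6 + (1/6)*36) = 1/(463295/6 + 6) = 1/(463331/6) = 6/463331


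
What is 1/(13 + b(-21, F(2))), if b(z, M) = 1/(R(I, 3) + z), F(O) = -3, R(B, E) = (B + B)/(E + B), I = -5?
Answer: 16/207 ≈ 0.077295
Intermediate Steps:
R(B, E) = 2*B/(B + E) (R(B, E) = (2*B)/(B + E) = 2*B/(B + E))
b(z, M) = 1/(5 + z) (b(z, M) = 1/(2*(-5)/(-5 + 3) + z) = 1/(2*(-5)/(-2) + z) = 1/(2*(-5)*(-1/2) + z) = 1/(5 + z))
1/(13 + b(-21, F(2))) = 1/(13 + 1/(5 - 21)) = 1/(13 + 1/(-16)) = 1/(13 - 1/16) = 1/(207/16) = 16/207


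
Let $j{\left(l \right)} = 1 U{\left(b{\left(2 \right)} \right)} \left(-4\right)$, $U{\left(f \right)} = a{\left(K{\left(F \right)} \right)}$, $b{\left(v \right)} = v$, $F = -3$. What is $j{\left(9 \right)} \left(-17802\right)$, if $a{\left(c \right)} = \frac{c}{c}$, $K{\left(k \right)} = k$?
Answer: $71208$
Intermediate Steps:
$a{\left(c \right)} = 1$
$U{\left(f \right)} = 1$
$j{\left(l \right)} = -4$ ($j{\left(l \right)} = 1 \cdot 1 \left(-4\right) = 1 \left(-4\right) = -4$)
$j{\left(9 \right)} \left(-17802\right) = \left(-4\right) \left(-17802\right) = 71208$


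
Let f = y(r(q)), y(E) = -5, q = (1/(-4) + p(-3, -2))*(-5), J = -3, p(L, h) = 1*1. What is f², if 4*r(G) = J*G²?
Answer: 25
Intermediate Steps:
p(L, h) = 1
q = -15/4 (q = (1/(-4) + 1)*(-5) = (-¼ + 1)*(-5) = (¾)*(-5) = -15/4 ≈ -3.7500)
r(G) = -3*G²/4 (r(G) = (-3*G²)/4 = -3*G²/4)
f = -5
f² = (-5)² = 25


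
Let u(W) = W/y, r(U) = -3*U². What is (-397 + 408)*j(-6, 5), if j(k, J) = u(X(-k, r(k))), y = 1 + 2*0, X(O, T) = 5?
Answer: 55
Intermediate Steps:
y = 1 (y = 1 + 0 = 1)
u(W) = W (u(W) = W/1 = W*1 = W)
j(k, J) = 5
(-397 + 408)*j(-6, 5) = (-397 + 408)*5 = 11*5 = 55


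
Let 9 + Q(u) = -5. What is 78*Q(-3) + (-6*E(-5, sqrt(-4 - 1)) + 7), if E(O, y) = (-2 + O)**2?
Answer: -1379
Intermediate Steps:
Q(u) = -14 (Q(u) = -9 - 5 = -14)
78*Q(-3) + (-6*E(-5, sqrt(-4 - 1)) + 7) = 78*(-14) + (-6*(-2 - 5)**2 + 7) = -1092 + (-6*(-7)**2 + 7) = -1092 + (-6*49 + 7) = -1092 + (-294 + 7) = -1092 - 287 = -1379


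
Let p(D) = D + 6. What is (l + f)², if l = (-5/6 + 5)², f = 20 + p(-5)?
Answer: 1907161/1296 ≈ 1471.6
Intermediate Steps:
p(D) = 6 + D
f = 21 (f = 20 + (6 - 5) = 20 + 1 = 21)
l = 625/36 (l = (-5*⅙ + 5)² = (-⅚ + 5)² = (25/6)² = 625/36 ≈ 17.361)
(l + f)² = (625/36 + 21)² = (1381/36)² = 1907161/1296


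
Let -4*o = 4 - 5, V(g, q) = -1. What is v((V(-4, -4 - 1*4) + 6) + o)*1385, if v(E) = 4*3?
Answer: 16620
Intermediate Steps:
o = 1/4 (o = -(4 - 5)/4 = -1/4*(-1) = 1/4 ≈ 0.25000)
v(E) = 12
v((V(-4, -4 - 1*4) + 6) + o)*1385 = 12*1385 = 16620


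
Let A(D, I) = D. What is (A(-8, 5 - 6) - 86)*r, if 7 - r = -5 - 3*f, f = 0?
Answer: -1128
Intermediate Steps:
r = 12 (r = 7 - (-5 - 3*0) = 7 - (-5 + 0) = 7 - 1*(-5) = 7 + 5 = 12)
(A(-8, 5 - 6) - 86)*r = (-8 - 86)*12 = -94*12 = -1128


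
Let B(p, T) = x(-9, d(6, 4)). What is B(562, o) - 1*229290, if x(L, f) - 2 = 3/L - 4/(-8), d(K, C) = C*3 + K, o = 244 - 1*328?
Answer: -1375727/6 ≈ -2.2929e+5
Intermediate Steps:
o = -84 (o = 244 - 328 = -84)
d(K, C) = K + 3*C (d(K, C) = 3*C + K = K + 3*C)
x(L, f) = 5/2 + 3/L (x(L, f) = 2 + (3/L - 4/(-8)) = 2 + (3/L - 4*(-⅛)) = 2 + (3/L + ½) = 2 + (½ + 3/L) = 5/2 + 3/L)
B(p, T) = 13/6 (B(p, T) = 5/2 + 3/(-9) = 5/2 + 3*(-⅑) = 5/2 - ⅓ = 13/6)
B(562, o) - 1*229290 = 13/6 - 1*229290 = 13/6 - 229290 = -1375727/6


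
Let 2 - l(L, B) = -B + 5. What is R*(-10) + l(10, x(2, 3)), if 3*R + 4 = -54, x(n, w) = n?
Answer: 577/3 ≈ 192.33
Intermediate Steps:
l(L, B) = -3 + B (l(L, B) = 2 - (-B + 5) = 2 - (5 - B) = 2 + (-5 + B) = -3 + B)
R = -58/3 (R = -4/3 + (⅓)*(-54) = -4/3 - 18 = -58/3 ≈ -19.333)
R*(-10) + l(10, x(2, 3)) = -58/3*(-10) + (-3 + 2) = 580/3 - 1 = 577/3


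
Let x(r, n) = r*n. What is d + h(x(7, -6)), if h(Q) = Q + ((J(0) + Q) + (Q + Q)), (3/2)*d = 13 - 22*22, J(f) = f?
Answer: -482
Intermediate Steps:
x(r, n) = n*r
d = -314 (d = 2*(13 - 22*22)/3 = 2*(13 - 484)/3 = (⅔)*(-471) = -314)
h(Q) = 4*Q (h(Q) = Q + ((0 + Q) + (Q + Q)) = Q + (Q + 2*Q) = Q + 3*Q = 4*Q)
d + h(x(7, -6)) = -314 + 4*(-6*7) = -314 + 4*(-42) = -314 - 168 = -482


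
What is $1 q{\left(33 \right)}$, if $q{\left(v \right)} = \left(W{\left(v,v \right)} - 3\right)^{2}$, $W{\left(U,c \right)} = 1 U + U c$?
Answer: $1252161$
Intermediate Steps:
$W{\left(U,c \right)} = U + U c$
$q{\left(v \right)} = \left(-3 + v \left(1 + v\right)\right)^{2}$ ($q{\left(v \right)} = \left(v \left(1 + v\right) - 3\right)^{2} = \left(-3 + v \left(1 + v\right)\right)^{2}$)
$1 q{\left(33 \right)} = 1 \left(-3 + 33 \left(1 + 33\right)\right)^{2} = 1 \left(-3 + 33 \cdot 34\right)^{2} = 1 \left(-3 + 1122\right)^{2} = 1 \cdot 1119^{2} = 1 \cdot 1252161 = 1252161$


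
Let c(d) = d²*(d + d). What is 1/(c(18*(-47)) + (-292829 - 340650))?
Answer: -1/1211624951 ≈ -8.2534e-10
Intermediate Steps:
c(d) = 2*d³ (c(d) = d²*(2*d) = 2*d³)
1/(c(18*(-47)) + (-292829 - 340650)) = 1/(2*(18*(-47))³ + (-292829 - 340650)) = 1/(2*(-846)³ - 633479) = 1/(2*(-605495736) - 633479) = 1/(-1210991472 - 633479) = 1/(-1211624951) = -1/1211624951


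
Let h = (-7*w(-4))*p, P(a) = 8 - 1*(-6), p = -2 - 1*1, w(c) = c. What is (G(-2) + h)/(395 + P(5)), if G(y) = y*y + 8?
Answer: -72/409 ≈ -0.17604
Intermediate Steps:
G(y) = 8 + y² (G(y) = y² + 8 = 8 + y²)
p = -3 (p = -2 - 1 = -3)
P(a) = 14 (P(a) = 8 + 6 = 14)
h = -84 (h = -7*(-4)*(-3) = 28*(-3) = -84)
(G(-2) + h)/(395 + P(5)) = ((8 + (-2)²) - 84)/(395 + 14) = ((8 + 4) - 84)/409 = (12 - 84)*(1/409) = -72*1/409 = -72/409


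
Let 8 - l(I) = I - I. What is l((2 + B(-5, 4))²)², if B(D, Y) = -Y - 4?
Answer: 64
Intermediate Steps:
B(D, Y) = -4 - Y
l(I) = 8 (l(I) = 8 - (I - I) = 8 - 1*0 = 8 + 0 = 8)
l((2 + B(-5, 4))²)² = 8² = 64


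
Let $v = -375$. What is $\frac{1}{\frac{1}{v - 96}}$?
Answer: $-471$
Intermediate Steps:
$\frac{1}{\frac{1}{v - 96}} = \frac{1}{\frac{1}{-375 - 96}} = \frac{1}{\frac{1}{-471}} = \frac{1}{- \frac{1}{471}} = -471$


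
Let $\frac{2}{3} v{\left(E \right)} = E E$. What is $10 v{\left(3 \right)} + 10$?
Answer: $145$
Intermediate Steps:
$v{\left(E \right)} = \frac{3 E^{2}}{2}$ ($v{\left(E \right)} = \frac{3 E E}{2} = \frac{3 E^{2}}{2}$)
$10 v{\left(3 \right)} + 10 = 10 \frac{3 \cdot 3^{2}}{2} + 10 = 10 \cdot \frac{3}{2} \cdot 9 + 10 = 10 \cdot \frac{27}{2} + 10 = 135 + 10 = 145$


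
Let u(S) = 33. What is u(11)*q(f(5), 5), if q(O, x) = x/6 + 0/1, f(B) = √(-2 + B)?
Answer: 55/2 ≈ 27.500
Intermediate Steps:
q(O, x) = x/6 (q(O, x) = x*(⅙) + 0*1 = x/6 + 0 = x/6)
u(11)*q(f(5), 5) = 33*((⅙)*5) = 33*(⅚) = 55/2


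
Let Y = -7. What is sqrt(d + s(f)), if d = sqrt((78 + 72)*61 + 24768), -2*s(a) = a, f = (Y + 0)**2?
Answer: sqrt(-98 + 4*sqrt(33918))/2 ≈ 12.636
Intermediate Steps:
f = 49 (f = (-7 + 0)**2 = (-7)**2 = 49)
s(a) = -a/2
d = sqrt(33918) (d = sqrt(150*61 + 24768) = sqrt(9150 + 24768) = sqrt(33918) ≈ 184.17)
sqrt(d + s(f)) = sqrt(sqrt(33918) - 1/2*49) = sqrt(sqrt(33918) - 49/2) = sqrt(-49/2 + sqrt(33918))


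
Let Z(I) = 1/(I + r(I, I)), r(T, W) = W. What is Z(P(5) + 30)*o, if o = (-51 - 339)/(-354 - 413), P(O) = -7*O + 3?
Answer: -15/118 ≈ -0.12712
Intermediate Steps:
P(O) = 3 - 7*O
Z(I) = 1/(2*I) (Z(I) = 1/(I + I) = 1/(2*I))
o = 30/59 (o = -390/(-767) = -390*(-1/767) = 30/59 ≈ 0.50847)
Z(P(5) + 30)*o = (1/(2*((3 - 7*5) + 30)))*(30/59) = (1/(2*((3 - 35) + 30)))*(30/59) = (1/(2*(-32 + 30)))*(30/59) = ((½)/(-2))*(30/59) = ((½)*(-½))*(30/59) = -¼*30/59 = -15/118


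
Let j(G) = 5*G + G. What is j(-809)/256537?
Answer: -4854/256537 ≈ -0.018921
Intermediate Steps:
j(G) = 6*G
j(-809)/256537 = (6*(-809))/256537 = -4854*1/256537 = -4854/256537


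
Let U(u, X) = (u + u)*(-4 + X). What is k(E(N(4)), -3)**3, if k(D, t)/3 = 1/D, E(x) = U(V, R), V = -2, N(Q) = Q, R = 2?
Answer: 27/512 ≈ 0.052734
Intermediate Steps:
U(u, X) = 2*u*(-4 + X) (U(u, X) = (2*u)*(-4 + X) = 2*u*(-4 + X))
E(x) = 8 (E(x) = 2*(-2)*(-4 + 2) = 2*(-2)*(-2) = 8)
k(D, t) = 3/D
k(E(N(4)), -3)**3 = (3/8)**3 = 27/512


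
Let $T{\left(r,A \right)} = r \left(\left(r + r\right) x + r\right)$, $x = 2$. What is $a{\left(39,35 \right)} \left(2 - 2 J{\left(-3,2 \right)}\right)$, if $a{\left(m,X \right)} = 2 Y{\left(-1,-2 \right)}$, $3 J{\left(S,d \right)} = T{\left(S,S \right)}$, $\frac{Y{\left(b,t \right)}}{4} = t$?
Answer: $448$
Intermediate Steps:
$T{\left(r,A \right)} = 5 r^{2}$ ($T{\left(r,A \right)} = r \left(\left(r + r\right) 2 + r\right) = r \left(2 r 2 + r\right) = r \left(4 r + r\right) = r 5 r = 5 r^{2}$)
$Y{\left(b,t \right)} = 4 t$
$J{\left(S,d \right)} = \frac{5 S^{2}}{3}$
$a{\left(m,X \right)} = -16$ ($a{\left(m,X \right)} = 2 \cdot 4 \left(-2\right) = 2 \left(-8\right) = -16$)
$a{\left(39,35 \right)} \left(2 - 2 J{\left(-3,2 \right)}\right) = - 16 \left(2 - 2 \frac{5 \left(-3\right)^{2}}{3}\right) = - 16 \left(2 - 2 \cdot \frac{5}{3} \cdot 9\right) = - 16 \left(2 - 30\right) = \left(-16\right) \left(-28\right) = 448$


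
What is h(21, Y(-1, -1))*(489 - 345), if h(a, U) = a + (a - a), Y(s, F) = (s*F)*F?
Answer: 3024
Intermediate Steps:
Y(s, F) = s*F**2 (Y(s, F) = (F*s)*F = s*F**2)
h(a, U) = a (h(a, U) = a + 0 = a)
h(21, Y(-1, -1))*(489 - 345) = 21*(489 - 345) = 21*144 = 3024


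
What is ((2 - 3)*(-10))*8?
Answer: 80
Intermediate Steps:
((2 - 3)*(-10))*8 = -1*(-10)*8 = 10*8 = 80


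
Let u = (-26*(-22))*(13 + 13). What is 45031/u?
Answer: 45031/14872 ≈ 3.0279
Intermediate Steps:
u = 14872 (u = 572*26 = 14872)
45031/u = 45031/14872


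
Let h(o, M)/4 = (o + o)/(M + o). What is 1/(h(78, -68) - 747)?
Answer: -5/3423 ≈ -0.0014607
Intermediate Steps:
h(o, M) = 8*o/(M + o) (h(o, M) = 4*((o + o)/(M + o)) = 4*((2*o)/(M + o)) = 4*(2*o/(M + o)) = 8*o/(M + o))
1/(h(78, -68) - 747) = 1/(8*78/(-68 + 78) - 747) = 1/(8*78/10 - 747) = 1/(8*78*(⅒) - 747) = 1/(312/5 - 747) = 1/(-3423/5) = -5/3423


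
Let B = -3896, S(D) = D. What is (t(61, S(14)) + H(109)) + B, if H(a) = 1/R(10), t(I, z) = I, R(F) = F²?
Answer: -383499/100 ≈ -3835.0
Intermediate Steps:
H(a) = 1/100 (H(a) = 1/(10²) = 1/100)
(t(61, S(14)) + H(109)) + B = (61 + 1/100) - 3896 = 6101/100 - 3896 = -383499/100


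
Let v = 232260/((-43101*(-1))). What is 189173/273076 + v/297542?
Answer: 57763944089503/83381531303676 ≈ 0.69277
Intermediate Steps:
v = 77420/14367 (v = 232260/43101 = 232260*(1/43101) = 77420/14367 ≈ 5.3887)
189173/273076 + v/297542 = 189173/273076 + (77420/14367)/297542 = 189173*(1/273076) + (77420/14367)*(1/297542) = 189173/273076 + 5530/305341851 = 57763944089503/83381531303676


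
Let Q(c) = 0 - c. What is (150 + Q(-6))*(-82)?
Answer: -12792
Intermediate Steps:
Q(c) = -c
(150 + Q(-6))*(-82) = (150 - 1*(-6))*(-82) = (150 + 6)*(-82) = 156*(-82) = -12792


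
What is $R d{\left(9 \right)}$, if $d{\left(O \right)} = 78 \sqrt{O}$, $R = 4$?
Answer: $936$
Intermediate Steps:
$R d{\left(9 \right)} = 4 \cdot 78 \sqrt{9} = 4 \cdot 78 \cdot 3 = 4 \cdot 234 = 936$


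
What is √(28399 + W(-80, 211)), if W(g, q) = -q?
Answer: 18*√87 ≈ 167.89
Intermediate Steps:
√(28399 + W(-80, 211)) = √(28399 - 1*211) = √(28399 - 211) = √28188 = 18*√87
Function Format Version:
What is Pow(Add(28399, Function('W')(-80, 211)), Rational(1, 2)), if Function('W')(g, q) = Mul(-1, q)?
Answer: Mul(18, Pow(87, Rational(1, 2))) ≈ 167.89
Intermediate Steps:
Pow(Add(28399, Function('W')(-80, 211)), Rational(1, 2)) = Pow(Add(28399, Mul(-1, 211)), Rational(1, 2)) = Pow(Add(28399, -211), Rational(1, 2)) = Pow(28188, Rational(1, 2)) = Mul(18, Pow(87, Rational(1, 2)))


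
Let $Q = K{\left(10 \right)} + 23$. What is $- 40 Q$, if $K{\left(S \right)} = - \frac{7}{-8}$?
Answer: $-955$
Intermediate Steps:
$K{\left(S \right)} = \frac{7}{8}$ ($K{\left(S \right)} = \left(-7\right) \left(- \frac{1}{8}\right) = \frac{7}{8}$)
$Q = \frac{191}{8}$ ($Q = \frac{7}{8} + 23 = \frac{191}{8} \approx 23.875$)
$- 40 Q = \left(-40\right) \frac{191}{8} = -955$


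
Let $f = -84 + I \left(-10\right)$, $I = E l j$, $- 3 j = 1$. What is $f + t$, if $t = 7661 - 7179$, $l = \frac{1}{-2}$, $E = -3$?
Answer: $403$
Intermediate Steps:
$j = - \frac{1}{3}$ ($j = \left(- \frac{1}{3}\right) 1 = - \frac{1}{3} \approx -0.33333$)
$l = - \frac{1}{2} \approx -0.5$
$I = - \frac{1}{2}$ ($I = \left(-3\right) \left(- \frac{1}{2}\right) \left(- \frac{1}{3}\right) = \frac{3}{2} \left(- \frac{1}{3}\right) = - \frac{1}{2} \approx -0.5$)
$t = 482$
$f = -79$ ($f = -84 - -5 = -84 + 5 = -79$)
$f + t = -79 + 482 = 403$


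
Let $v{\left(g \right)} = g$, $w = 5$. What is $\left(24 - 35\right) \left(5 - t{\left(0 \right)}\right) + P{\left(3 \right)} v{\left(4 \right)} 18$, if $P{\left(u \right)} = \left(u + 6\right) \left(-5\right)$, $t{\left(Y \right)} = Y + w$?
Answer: $-3240$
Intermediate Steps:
$t{\left(Y \right)} = 5 + Y$ ($t{\left(Y \right)} = Y + 5 = 5 + Y$)
$P{\left(u \right)} = -30 - 5 u$ ($P{\left(u \right)} = \left(6 + u\right) \left(-5\right) = -30 - 5 u$)
$\left(24 - 35\right) \left(5 - t{\left(0 \right)}\right) + P{\left(3 \right)} v{\left(4 \right)} 18 = \left(24 - 35\right) \left(5 - \left(5 + 0\right)\right) + \left(-30 - 15\right) 4 \cdot 18 = - 11 \left(5 - 5\right) + \left(-30 - 15\right) 4 \cdot 18 = - 11 \left(5 - 5\right) + \left(-45\right) 4 \cdot 18 = \left(-11\right) 0 - 3240 = 0 - 3240 = -3240$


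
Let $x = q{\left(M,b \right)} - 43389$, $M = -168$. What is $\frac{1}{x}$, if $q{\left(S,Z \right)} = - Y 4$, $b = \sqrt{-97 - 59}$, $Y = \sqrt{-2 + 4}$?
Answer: $- \frac{43389}{1882605289} + \frac{4 \sqrt{2}}{1882605289} \approx -2.3044 \cdot 10^{-5}$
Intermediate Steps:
$Y = \sqrt{2} \approx 1.4142$
$b = 2 i \sqrt{39}$ ($b = \sqrt{-156} = 2 i \sqrt{39} \approx 12.49 i$)
$q{\left(S,Z \right)} = - 4 \sqrt{2}$ ($q{\left(S,Z \right)} = - \sqrt{2} \cdot 4 = - 4 \sqrt{2}$)
$x = -43389 - 4 \sqrt{2}$ ($x = - 4 \sqrt{2} - 43389 = -43389 - 4 \sqrt{2} \approx -43395.0$)
$\frac{1}{x} = \frac{1}{-43389 - 4 \sqrt{2}}$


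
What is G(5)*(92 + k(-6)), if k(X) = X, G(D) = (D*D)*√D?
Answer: 2150*√5 ≈ 4807.5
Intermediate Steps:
G(D) = D^(5/2) (G(D) = D²*√D = D^(5/2))
G(5)*(92 + k(-6)) = 5^(5/2)*(92 - 6) = (25*√5)*86 = 2150*√5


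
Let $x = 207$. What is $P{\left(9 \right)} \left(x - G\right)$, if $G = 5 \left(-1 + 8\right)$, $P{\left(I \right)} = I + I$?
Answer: $3096$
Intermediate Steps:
$P{\left(I \right)} = 2 I$
$G = 35$ ($G = 5 \cdot 7 = 35$)
$P{\left(9 \right)} \left(x - G\right) = 2 \cdot 9 \left(207 - 35\right) = 18 \left(207 - 35\right) = 18 \cdot 172 = 3096$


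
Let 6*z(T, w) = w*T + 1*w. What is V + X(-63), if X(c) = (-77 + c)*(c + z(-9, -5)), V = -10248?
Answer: -7084/3 ≈ -2361.3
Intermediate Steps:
z(T, w) = w/6 + T*w/6 (z(T, w) = (w*T + 1*w)/6 = (T*w + w)/6 = (w + T*w)/6 = w/6 + T*w/6)
X(c) = (-77 + c)*(20/3 + c) (X(c) = (-77 + c)*(c + (⅙)*(-5)*(1 - 9)) = (-77 + c)*(c + (⅙)*(-5)*(-8)) = (-77 + c)*(c + 20/3) = (-77 + c)*(20/3 + c))
V + X(-63) = -10248 + (-1540/3 + (-63)² - 211/3*(-63)) = -10248 + (-1540/3 + 3969 + 4431) = -10248 + 23660/3 = -7084/3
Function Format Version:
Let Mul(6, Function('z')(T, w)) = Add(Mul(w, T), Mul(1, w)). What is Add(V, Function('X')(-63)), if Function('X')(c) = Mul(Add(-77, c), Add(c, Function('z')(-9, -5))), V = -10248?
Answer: Rational(-7084, 3) ≈ -2361.3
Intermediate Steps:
Function('z')(T, w) = Add(Mul(Rational(1, 6), w), Mul(Rational(1, 6), T, w)) (Function('z')(T, w) = Mul(Rational(1, 6), Add(Mul(w, T), Mul(1, w))) = Mul(Rational(1, 6), Add(Mul(T, w), w)) = Mul(Rational(1, 6), Add(w, Mul(T, w))) = Add(Mul(Rational(1, 6), w), Mul(Rational(1, 6), T, w)))
Function('X')(c) = Mul(Add(-77, c), Add(Rational(20, 3), c)) (Function('X')(c) = Mul(Add(-77, c), Add(c, Mul(Rational(1, 6), -5, Add(1, -9)))) = Mul(Add(-77, c), Add(c, Mul(Rational(1, 6), -5, -8))) = Mul(Add(-77, c), Add(c, Rational(20, 3))) = Mul(Add(-77, c), Add(Rational(20, 3), c)))
Add(V, Function('X')(-63)) = Add(-10248, Add(Rational(-1540, 3), Pow(-63, 2), Mul(Rational(-211, 3), -63))) = Add(-10248, Add(Rational(-1540, 3), 3969, 4431)) = Add(-10248, Rational(23660, 3)) = Rational(-7084, 3)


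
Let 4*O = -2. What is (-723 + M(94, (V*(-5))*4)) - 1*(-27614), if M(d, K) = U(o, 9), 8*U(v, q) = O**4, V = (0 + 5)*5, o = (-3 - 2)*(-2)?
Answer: 3442049/128 ≈ 26891.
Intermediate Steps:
o = 10 (o = -5*(-2) = 10)
O = -1/2 (O = (1/4)*(-2) = -1/2 ≈ -0.50000)
V = 25 (V = 5*5 = 25)
U(v, q) = 1/128 (U(v, q) = (-1/2)**4/8 = (1/8)*(1/16) = 1/128)
M(d, K) = 1/128
(-723 + M(94, (V*(-5))*4)) - 1*(-27614) = (-723 + 1/128) - 1*(-27614) = -92543/128 + 27614 = 3442049/128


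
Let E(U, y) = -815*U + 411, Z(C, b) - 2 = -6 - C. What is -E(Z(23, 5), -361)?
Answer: -22416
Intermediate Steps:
Z(C, b) = -4 - C (Z(C, b) = 2 + (-6 - C) = -4 - C)
E(U, y) = 411 - 815*U
-E(Z(23, 5), -361) = -(411 - 815*(-4 - 1*23)) = -(411 - 815*(-4 - 23)) = -(411 - 815*(-27)) = -(411 + 22005) = -1*22416 = -22416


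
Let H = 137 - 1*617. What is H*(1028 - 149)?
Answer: -421920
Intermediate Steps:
H = -480 (H = 137 - 617 = -480)
H*(1028 - 149) = -480*(1028 - 149) = -480*879 = -421920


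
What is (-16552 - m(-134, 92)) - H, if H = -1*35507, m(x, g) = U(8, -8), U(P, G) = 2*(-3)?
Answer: 18961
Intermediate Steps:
U(P, G) = -6
m(x, g) = -6
H = -35507
(-16552 - m(-134, 92)) - H = (-16552 - 1*(-6)) - 1*(-35507) = (-16552 + 6) + 35507 = -16546 + 35507 = 18961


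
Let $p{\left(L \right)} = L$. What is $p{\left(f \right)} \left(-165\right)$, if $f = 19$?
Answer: $-3135$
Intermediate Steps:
$p{\left(f \right)} \left(-165\right) = 19 \left(-165\right) = -3135$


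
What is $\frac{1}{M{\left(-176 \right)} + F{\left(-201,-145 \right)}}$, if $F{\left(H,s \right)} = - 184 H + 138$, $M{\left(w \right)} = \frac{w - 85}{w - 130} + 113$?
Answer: $\frac{34}{1266019} \approx 2.6856 \cdot 10^{-5}$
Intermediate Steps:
$M{\left(w \right)} = 113 + \frac{-85 + w}{-130 + w}$ ($M{\left(w \right)} = \frac{-85 + w}{-130 + w} + 113 = 113 + \frac{-85 + w}{-130 + w}$)
$F{\left(H,s \right)} = 138 - 184 H$
$\frac{1}{M{\left(-176 \right)} + F{\left(-201,-145 \right)}} = \frac{1}{\frac{3 \left(-4925 + 38 \left(-176\right)\right)}{-130 - 176} + \left(138 - -36984\right)} = \frac{1}{\frac{3 \left(-4925 - 6688\right)}{-306} + \left(138 + 36984\right)} = \frac{1}{3 \left(- \frac{1}{306}\right) \left(-11613\right) + 37122} = \frac{1}{\frac{3871}{34} + 37122} = \frac{1}{\frac{1266019}{34}} = \frac{34}{1266019}$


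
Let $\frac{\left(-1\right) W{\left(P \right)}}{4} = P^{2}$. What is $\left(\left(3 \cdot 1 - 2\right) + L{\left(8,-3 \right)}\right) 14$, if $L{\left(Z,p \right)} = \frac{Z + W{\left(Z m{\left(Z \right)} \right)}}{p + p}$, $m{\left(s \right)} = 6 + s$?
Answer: $\frac{351218}{3} \approx 1.1707 \cdot 10^{5}$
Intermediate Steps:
$W{\left(P \right)} = - 4 P^{2}$
$L{\left(Z,p \right)} = \frac{Z - 4 Z^{2} \left(6 + Z\right)^{2}}{2 p}$ ($L{\left(Z,p \right)} = \frac{Z - 4 \left(Z \left(6 + Z\right)\right)^{2}}{p + p} = \frac{Z - 4 Z^{2} \left(6 + Z\right)^{2}}{2 p}$)
$\left(\left(3 \cdot 1 - 2\right) + L{\left(8,-3 \right)}\right) 14 = \left(\left(3 \cdot 1 - 2\right) + \frac{1}{2} \cdot 8 \frac{1}{-3} \left(1 - 32 \left(6 + 8\right)^{2}\right)\right) 14 = \left(\left(3 - 2\right) + \frac{1}{2} \cdot 8 \left(- \frac{1}{3}\right) \left(1 - 32 \cdot 14^{2}\right)\right) 14 = \left(1 + \frac{1}{2} \cdot 8 \left(- \frac{1}{3}\right) \left(1 - 32 \cdot 196\right)\right) 14 = \left(1 + \frac{1}{2} \cdot 8 \left(- \frac{1}{3}\right) \left(1 - 6272\right)\right) 14 = \left(1 + \frac{1}{2} \cdot 8 \left(- \frac{1}{3}\right) \left(-6271\right)\right) 14 = \left(1 + \frac{25084}{3}\right) 14 = \frac{25087}{3} \cdot 14 = \frac{351218}{3}$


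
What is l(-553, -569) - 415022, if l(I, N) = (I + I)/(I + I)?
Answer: -415021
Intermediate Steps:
l(I, N) = 1 (l(I, N) = (2*I)/((2*I)) = (2*I)*(1/(2*I)) = 1)
l(-553, -569) - 415022 = 1 - 415022 = -415021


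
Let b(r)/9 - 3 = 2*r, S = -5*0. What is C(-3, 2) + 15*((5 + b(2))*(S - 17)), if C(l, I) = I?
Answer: -17338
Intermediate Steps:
S = 0
b(r) = 27 + 18*r (b(r) = 27 + 9*(2*r) = 27 + 18*r)
C(-3, 2) + 15*((5 + b(2))*(S - 17)) = 2 + 15*((5 + (27 + 18*2))*(0 - 17)) = 2 + 15*((5 + (27 + 36))*(-17)) = 2 + 15*((5 + 63)*(-17)) = 2 + 15*(68*(-17)) = 2 + 15*(-1156) = 2 - 17340 = -17338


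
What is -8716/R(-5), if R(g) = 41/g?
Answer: 43580/41 ≈ 1062.9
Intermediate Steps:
-8716/R(-5) = -8716/(41/(-5)) = -8716/(41*(-⅕)) = -8716/(-41/5) = -8716*(-5/41) = 43580/41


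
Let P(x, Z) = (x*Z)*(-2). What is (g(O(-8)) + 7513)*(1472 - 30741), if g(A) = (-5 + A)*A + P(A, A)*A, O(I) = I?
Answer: -252913429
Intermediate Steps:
P(x, Z) = -2*Z*x (P(x, Z) = (Z*x)*(-2) = -2*Z*x)
g(A) = -2*A³ + A*(-5 + A) (g(A) = (-5 + A)*A + (-2*A*A)*A = A*(-5 + A) + (-2*A²)*A = A*(-5 + A) - 2*A³ = -2*A³ + A*(-5 + A))
(g(O(-8)) + 7513)*(1472 - 30741) = (-8*(-5 - 8 - 2*(-8)²) + 7513)*(1472 - 30741) = (-8*(-5 - 8 - 2*64) + 7513)*(-29269) = (-8*(-5 - 8 - 128) + 7513)*(-29269) = (-8*(-141) + 7513)*(-29269) = (1128 + 7513)*(-29269) = 8641*(-29269) = -252913429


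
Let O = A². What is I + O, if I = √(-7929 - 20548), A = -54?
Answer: 2916 + I*√28477 ≈ 2916.0 + 168.75*I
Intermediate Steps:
I = I*√28477 (I = √(-28477) = I*√28477 ≈ 168.75*I)
O = 2916 (O = (-54)² = 2916)
I + O = I*√28477 + 2916 = 2916 + I*√28477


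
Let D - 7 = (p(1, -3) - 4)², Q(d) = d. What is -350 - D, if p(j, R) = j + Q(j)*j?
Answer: -361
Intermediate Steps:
p(j, R) = j + j² (p(j, R) = j + j*j = j + j²)
D = 11 (D = 7 + (1*(1 + 1) - 4)² = 7 + (1*2 - 4)² = 7 + (2 - 4)² = 7 + (-2)² = 7 + 4 = 11)
-350 - D = -350 - 1*11 = -350 - 11 = -361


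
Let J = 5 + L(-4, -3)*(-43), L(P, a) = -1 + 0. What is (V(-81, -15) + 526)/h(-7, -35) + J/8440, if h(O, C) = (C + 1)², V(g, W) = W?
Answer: 546041/1219580 ≈ 0.44773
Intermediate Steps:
L(P, a) = -1
J = 48 (J = 5 - 1*(-43) = 5 + 43 = 48)
h(O, C) = (1 + C)²
(V(-81, -15) + 526)/h(-7, -35) + J/8440 = (-15 + 526)/((1 - 35)²) + 48/8440 = 511/((-34)²) + 48*(1/8440) = 511/1156 + 6/1055 = 546041/1219580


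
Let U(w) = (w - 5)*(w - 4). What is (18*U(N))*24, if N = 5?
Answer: 0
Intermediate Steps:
U(w) = (-5 + w)*(-4 + w)
(18*U(N))*24 = (18*(20 + 5² - 9*5))*24 = (18*(20 + 25 - 45))*24 = (18*0)*24 = 0*24 = 0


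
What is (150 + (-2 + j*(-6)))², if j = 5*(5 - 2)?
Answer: 3364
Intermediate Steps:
j = 15 (j = 5*3 = 15)
(150 + (-2 + j*(-6)))² = (150 + (-2 + 15*(-6)))² = (150 + (-2 - 90))² = (150 - 92)² = 58² = 3364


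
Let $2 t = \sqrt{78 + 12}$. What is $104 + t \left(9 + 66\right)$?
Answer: $104 + \frac{225 \sqrt{10}}{2} \approx 459.76$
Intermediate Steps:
$t = \frac{3 \sqrt{10}}{2}$ ($t = \frac{\sqrt{78 + 12}}{2} = \frac{\sqrt{90}}{2} = \frac{3 \sqrt{10}}{2} \approx 4.7434$)
$104 + t \left(9 + 66\right) = 104 + \frac{3 \sqrt{10}}{2} \left(9 + 66\right) = 104 + \frac{3 \sqrt{10}}{2} \cdot 75 = 104 + \frac{225 \sqrt{10}}{2}$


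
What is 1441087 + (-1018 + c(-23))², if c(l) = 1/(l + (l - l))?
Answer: 1310597248/529 ≈ 2.4775e+6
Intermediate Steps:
c(l) = 1/l (c(l) = 1/(l + 0) = 1/l)
1441087 + (-1018 + c(-23))² = 1441087 + (-1018 + 1/(-23))² = 1441087 + (-1018 - 1/23)² = 1441087 + (-23415/23)² = 1441087 + 548262225/529 = 1310597248/529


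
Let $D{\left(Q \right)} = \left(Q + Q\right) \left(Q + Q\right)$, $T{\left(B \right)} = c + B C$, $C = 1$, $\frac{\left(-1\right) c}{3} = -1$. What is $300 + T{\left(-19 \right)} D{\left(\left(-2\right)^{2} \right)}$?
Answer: $-724$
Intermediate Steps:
$c = 3$ ($c = \left(-3\right) \left(-1\right) = 3$)
$T{\left(B \right)} = 3 + B$ ($T{\left(B \right)} = 3 + B 1 = 3 + B$)
$D{\left(Q \right)} = 4 Q^{2}$ ($D{\left(Q \right)} = 2 Q 2 Q = 4 Q^{2}$)
$300 + T{\left(-19 \right)} D{\left(\left(-2\right)^{2} \right)} = 300 + \left(3 - 19\right) 4 \left(\left(-2\right)^{2}\right)^{2} = 300 - 16 \cdot 4 \cdot 4^{2} = 300 - 16 \cdot 4 \cdot 16 = 300 - 1024 = -724$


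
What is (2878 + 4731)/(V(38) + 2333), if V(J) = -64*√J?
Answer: 17751797/5287241 + 486976*√38/5287241 ≈ 3.9252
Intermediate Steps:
(2878 + 4731)/(V(38) + 2333) = (2878 + 4731)/(-64*√38 + 2333) = 7609/(2333 - 64*√38)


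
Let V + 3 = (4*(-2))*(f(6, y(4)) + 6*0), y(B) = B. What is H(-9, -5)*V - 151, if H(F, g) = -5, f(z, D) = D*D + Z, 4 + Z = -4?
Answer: 184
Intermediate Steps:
Z = -8 (Z = -4 - 4 = -8)
f(z, D) = -8 + D² (f(z, D) = D*D - 8 = D² - 8 = -8 + D²)
V = -67 (V = -3 + (4*(-2))*((-8 + 4²) + 6*0) = -3 - 8*((-8 + 16) + 0) = -3 - 8*(8 + 0) = -3 - 8*8 = -3 - 64 = -67)
H(-9, -5)*V - 151 = -5*(-67) - 151 = 335 - 151 = 184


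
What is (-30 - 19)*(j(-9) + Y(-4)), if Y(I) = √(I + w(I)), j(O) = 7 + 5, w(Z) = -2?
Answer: -588 - 49*I*√6 ≈ -588.0 - 120.03*I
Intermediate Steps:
j(O) = 12
Y(I) = √(-2 + I) (Y(I) = √(I - 2) = √(-2 + I))
(-30 - 19)*(j(-9) + Y(-4)) = (-30 - 19)*(12 + √(-2 - 4)) = -49*(12 + √(-6)) = -49*(12 + I*√6) = -588 - 49*I*√6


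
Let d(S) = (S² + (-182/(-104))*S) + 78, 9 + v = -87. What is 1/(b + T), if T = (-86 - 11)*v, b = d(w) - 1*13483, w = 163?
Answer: 4/91045 ≈ 4.3934e-5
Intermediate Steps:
v = -96 (v = -9 - 87 = -96)
d(S) = 78 + S² + 7*S/4 (d(S) = (S² + (-182*(-1/104))*S) + 78 = (S² + 7*S/4) + 78 = 78 + S² + 7*S/4)
b = 53797/4 (b = (78 + 163² + (7/4)*163) - 1*13483 = (78 + 26569 + 1141/4) - 13483 = 107729/4 - 13483 = 53797/4 ≈ 13449.)
T = 9312 (T = (-86 - 11)*(-96) = -97*(-96) = 9312)
1/(b + T) = 1/(53797/4 + 9312) = 1/(91045/4) = 4/91045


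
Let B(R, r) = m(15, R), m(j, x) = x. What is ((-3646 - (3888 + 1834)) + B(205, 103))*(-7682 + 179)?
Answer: 68749989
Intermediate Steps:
B(R, r) = R
((-3646 - (3888 + 1834)) + B(205, 103))*(-7682 + 179) = ((-3646 - (3888 + 1834)) + 205)*(-7682 + 179) = ((-3646 - 1*5722) + 205)*(-7503) = ((-3646 - 5722) + 205)*(-7503) = (-9368 + 205)*(-7503) = -9163*(-7503) = 68749989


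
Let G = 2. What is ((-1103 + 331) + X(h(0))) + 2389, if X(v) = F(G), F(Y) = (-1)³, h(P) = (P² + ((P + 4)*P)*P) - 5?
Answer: 1616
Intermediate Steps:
h(P) = -5 + P² + P²*(4 + P) (h(P) = (P² + ((4 + P)*P)*P) - 5 = (P² + (P*(4 + P))*P) - 5 = (P² + P²*(4 + P)) - 5 = -5 + P² + P²*(4 + P))
F(Y) = -1
X(v) = -1
((-1103 + 331) + X(h(0))) + 2389 = ((-1103 + 331) - 1) + 2389 = (-772 - 1) + 2389 = -773 + 2389 = 1616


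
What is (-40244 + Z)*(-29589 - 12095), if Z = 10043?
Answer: 1258898484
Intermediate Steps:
(-40244 + Z)*(-29589 - 12095) = (-40244 + 10043)*(-29589 - 12095) = -30201*(-41684) = 1258898484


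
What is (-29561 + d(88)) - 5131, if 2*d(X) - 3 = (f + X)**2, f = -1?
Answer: -30906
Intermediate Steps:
d(X) = 3/2 + (-1 + X)**2/2
(-29561 + d(88)) - 5131 = (-29561 + (3/2 + (-1 + 88)**2/2)) - 5131 = (-29561 + (3/2 + (1/2)*87**2)) - 5131 = (-29561 + (3/2 + (1/2)*7569)) - 5131 = (-29561 + (3/2 + 7569/2)) - 5131 = (-29561 + 3786) - 5131 = -25775 - 5131 = -30906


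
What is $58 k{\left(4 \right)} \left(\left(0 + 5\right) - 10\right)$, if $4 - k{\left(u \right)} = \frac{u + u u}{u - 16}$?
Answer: $- \frac{4930}{3} \approx -1643.3$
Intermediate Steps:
$k{\left(u \right)} = 4 - \frac{u + u^{2}}{-16 + u}$ ($k{\left(u \right)} = 4 - \frac{u + u u}{u - 16} = 4 - \frac{u + u^{2}}{u - 16} = 4 - \frac{u + u^{2}}{-16 + u}$)
$58 k{\left(4 \right)} \left(\left(0 + 5\right) - 10\right) = 58 \frac{-64 - 4^{2} + 3 \cdot 4}{-16 + 4} \left(\left(0 + 5\right) - 10\right) = 58 \frac{-64 - 16 + 12}{-12} \left(5 - 10\right) = 58 \left(- \frac{-64 - 16 + 12}{12}\right) \left(-5\right) = 58 \left(\left(- \frac{1}{12}\right) \left(-68\right)\right) \left(-5\right) = 58 \cdot \frac{17}{3} \left(-5\right) = \frac{986}{3} \left(-5\right) = - \frac{4930}{3}$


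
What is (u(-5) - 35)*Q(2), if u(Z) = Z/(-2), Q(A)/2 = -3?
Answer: 195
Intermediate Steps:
Q(A) = -6 (Q(A) = 2*(-3) = -6)
u(Z) = -Z/2
(u(-5) - 35)*Q(2) = (-1/2*(-5) - 35)*(-6) = (5/2 - 35)*(-6) = -65/2*(-6) = 195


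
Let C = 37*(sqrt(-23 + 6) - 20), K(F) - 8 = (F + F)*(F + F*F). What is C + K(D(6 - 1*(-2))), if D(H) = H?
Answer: 420 + 37*I*sqrt(17) ≈ 420.0 + 152.55*I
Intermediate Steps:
K(F) = 8 + 2*F*(F + F**2) (K(F) = 8 + (F + F)*(F + F*F) = 8 + (2*F)*(F + F**2) = 8 + 2*F*(F + F**2))
C = -740 + 37*I*sqrt(17) (C = 37*(sqrt(-17) - 20) = 37*(I*sqrt(17) - 20) = 37*(-20 + I*sqrt(17)) = -740 + 37*I*sqrt(17) ≈ -740.0 + 152.55*I)
C + K(D(6 - 1*(-2))) = (-740 + 37*I*sqrt(17)) + (8 + 2*(6 - 1*(-2))**2 + 2*(6 - 1*(-2))**3) = (-740 + 37*I*sqrt(17)) + (8 + 2*(6 + 2)**2 + 2*(6 + 2)**3) = (-740 + 37*I*sqrt(17)) + (8 + 2*8**2 + 2*8**3) = (-740 + 37*I*sqrt(17)) + (8 + 2*64 + 2*512) = (-740 + 37*I*sqrt(17)) + (8 + 128 + 1024) = (-740 + 37*I*sqrt(17)) + 1160 = 420 + 37*I*sqrt(17)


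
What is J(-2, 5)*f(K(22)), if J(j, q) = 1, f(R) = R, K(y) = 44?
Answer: 44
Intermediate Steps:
J(-2, 5)*f(K(22)) = 1*44 = 44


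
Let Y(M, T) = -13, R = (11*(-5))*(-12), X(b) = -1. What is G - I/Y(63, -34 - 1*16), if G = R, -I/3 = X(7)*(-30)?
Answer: 8490/13 ≈ 653.08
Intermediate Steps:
R = 660 (R = -55*(-12) = 660)
I = -90 (I = -(-3)*(-30) = -3*30 = -90)
G = 660
G - I/Y(63, -34 - 1*16) = 660 - (-90)/(-13) = 660 - (-90)*(-1)/13 = 660 - 1*90/13 = 660 - 90/13 = 8490/13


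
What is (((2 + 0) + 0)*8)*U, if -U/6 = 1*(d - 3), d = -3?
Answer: 576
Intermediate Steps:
U = 36 (U = -6*(-3 - 3) = -6*(-6) = 36)
(((2 + 0) + 0)*8)*U = (((2 + 0) + 0)*8)*36 = ((2 + 0)*8)*36 = (2*8)*36 = 16*36 = 576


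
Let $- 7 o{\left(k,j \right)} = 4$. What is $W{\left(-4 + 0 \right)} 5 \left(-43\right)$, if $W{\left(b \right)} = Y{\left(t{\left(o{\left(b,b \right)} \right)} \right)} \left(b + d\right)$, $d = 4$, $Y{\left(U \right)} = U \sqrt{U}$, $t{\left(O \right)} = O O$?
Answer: $0$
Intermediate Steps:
$o{\left(k,j \right)} = - \frac{4}{7}$ ($o{\left(k,j \right)} = \left(- \frac{1}{7}\right) 4 = - \frac{4}{7}$)
$t{\left(O \right)} = O^{2}$
$Y{\left(U \right)} = U^{\frac{3}{2}}$
$W{\left(b \right)} = \frac{256}{343} + \frac{64 b}{343}$ ($W{\left(b \right)} = \left(\left(- \frac{4}{7}\right)^{2}\right)^{\frac{3}{2}} \left(b + 4\right) = \left(\frac{16}{49}\right)^{\frac{3}{2}} \left(4 + b\right) = \frac{64 \left(4 + b\right)}{343} = \frac{256}{343} + \frac{64 b}{343}$)
$W{\left(-4 + 0 \right)} 5 \left(-43\right) = \left(\frac{256}{343} + \frac{64 \left(-4 + 0\right)}{343}\right) 5 \left(-43\right) = \left(\frac{256}{343} + \frac{64}{343} \left(-4\right)\right) 5 \left(-43\right) = \left(\frac{256}{343} - \frac{256}{343}\right) 5 \left(-43\right) = 0 \cdot 5 \left(-43\right) = 0 \left(-43\right) = 0$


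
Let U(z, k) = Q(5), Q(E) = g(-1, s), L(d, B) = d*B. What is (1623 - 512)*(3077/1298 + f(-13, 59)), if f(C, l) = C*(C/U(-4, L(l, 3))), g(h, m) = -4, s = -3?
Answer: -10456227/236 ≈ -44306.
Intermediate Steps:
L(d, B) = B*d
Q(E) = -4
U(z, k) = -4
f(C, l) = -C**2/4 (f(C, l) = C*(C/(-4)) = C*(C*(-1/4)) = C*(-C/4) = -C**2/4)
(1623 - 512)*(3077/1298 + f(-13, 59)) = (1623 - 512)*(3077/1298 - 1/4*(-13)**2) = 1111*(3077*(1/1298) - 1/4*169) = 1111*(3077/1298 - 169/4) = 1111*(-103527/2596) = -10456227/236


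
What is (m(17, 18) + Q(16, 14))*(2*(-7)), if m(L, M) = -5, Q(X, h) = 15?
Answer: -140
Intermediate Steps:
(m(17, 18) + Q(16, 14))*(2*(-7)) = (-5 + 15)*(2*(-7)) = 10*(-14) = -140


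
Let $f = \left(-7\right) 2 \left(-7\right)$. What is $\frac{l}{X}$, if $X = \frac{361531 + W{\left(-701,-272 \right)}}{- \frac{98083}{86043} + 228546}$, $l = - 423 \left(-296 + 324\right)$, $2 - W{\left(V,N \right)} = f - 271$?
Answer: $- \frac{902746255110}{120628951} \approx -7483.7$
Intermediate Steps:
$f = 98$ ($f = \left(-14\right) \left(-7\right) = 98$)
$W{\left(V,N \right)} = 175$ ($W{\left(V,N \right)} = 2 - \left(98 - 271\right) = 2 - -173 = 2 + 173 = 175$)
$l = -11844$ ($l = \left(-423\right) 28 = -11844$)
$X = \frac{723773706}{457318265}$ ($X = \frac{361531 + 175}{- \frac{98083}{86043} + 228546} = \frac{361706}{\left(-98083\right) \frac{1}{86043} + 228546} = \frac{361706}{- \frac{2281}{2001} + 228546} = \frac{361706}{\frac{457318265}{2001}} = 361706 \cdot \frac{2001}{457318265} = \frac{723773706}{457318265} \approx 1.5826$)
$\frac{l}{X} = - \frac{11844}{\frac{723773706}{457318265}} = \left(-11844\right) \frac{457318265}{723773706} = - \frac{902746255110}{120628951}$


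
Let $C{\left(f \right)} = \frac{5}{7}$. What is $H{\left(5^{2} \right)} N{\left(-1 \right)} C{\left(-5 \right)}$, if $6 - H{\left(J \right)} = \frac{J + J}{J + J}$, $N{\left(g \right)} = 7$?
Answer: $25$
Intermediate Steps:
$C{\left(f \right)} = \frac{5}{7}$ ($C{\left(f \right)} = 5 \cdot \frac{1}{7} = \frac{5}{7}$)
$H{\left(J \right)} = 5$ ($H{\left(J \right)} = 6 - \frac{J + J}{J + J} = 6 - \frac{2 J}{2 J} = 6 - 2 J \frac{1}{2 J} = 6 - 1 = 5$)
$H{\left(5^{2} \right)} N{\left(-1 \right)} C{\left(-5 \right)} = 5 \cdot 7 \cdot \frac{5}{7} = 35 \cdot \frac{5}{7} = 25$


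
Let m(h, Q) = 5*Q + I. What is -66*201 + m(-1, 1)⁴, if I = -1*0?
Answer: -12641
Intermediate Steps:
I = 0
m(h, Q) = 5*Q (m(h, Q) = 5*Q + 0 = 5*Q)
-66*201 + m(-1, 1)⁴ = -66*201 + (5*1)⁴ = -13266 + 5⁴ = -13266 + 625 = -12641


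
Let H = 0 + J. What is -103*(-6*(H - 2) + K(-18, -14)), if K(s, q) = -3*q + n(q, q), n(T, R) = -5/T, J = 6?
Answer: -26471/14 ≈ -1890.8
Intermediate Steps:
K(s, q) = -5/q - 3*q (K(s, q) = -3*q - 5/q = -5/q - 3*q)
H = 6 (H = 0 + 6 = 6)
-103*(-6*(H - 2) + K(-18, -14)) = -103*(-6*(6 - 2) + (-5/(-14) - 3*(-14))) = -103*(-6*4 + (-5*(-1/14) + 42)) = -103*(-24 + (5/14 + 42)) = -103*(-24 + 593/14) = -103*257/14 = -26471/14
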